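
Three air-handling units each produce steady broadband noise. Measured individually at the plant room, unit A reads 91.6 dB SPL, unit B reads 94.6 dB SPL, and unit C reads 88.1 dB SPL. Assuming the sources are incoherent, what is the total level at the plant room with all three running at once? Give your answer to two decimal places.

96.97 dB SPL

Incoherent sources sum as intensities:
L_total = 10·log₁₀(10^(91.6/10) + 10^(94.6/10) + 10^(88.1/10)) = 10·log₁₀(4975000000) = 96.97 dB SPL.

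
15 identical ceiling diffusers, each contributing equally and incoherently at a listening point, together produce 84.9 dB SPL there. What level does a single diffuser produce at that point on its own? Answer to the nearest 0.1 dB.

15 equal incoherent sources add 10·log₁₀(15) = 11.76 dB over one source.
L_one = 84.9 − 11.76 = 73.1 dB SPL.

73.1 dB SPL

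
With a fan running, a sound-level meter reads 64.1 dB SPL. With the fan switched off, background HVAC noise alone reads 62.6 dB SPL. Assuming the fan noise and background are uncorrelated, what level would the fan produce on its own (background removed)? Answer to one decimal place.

Background correction is a power subtraction:
L_src = 10·log₁₀(10^(64.1/10) − 10^(62.6/10)) = 10·log₁₀(750700) = 58.8 dB SPL.

58.8 dB SPL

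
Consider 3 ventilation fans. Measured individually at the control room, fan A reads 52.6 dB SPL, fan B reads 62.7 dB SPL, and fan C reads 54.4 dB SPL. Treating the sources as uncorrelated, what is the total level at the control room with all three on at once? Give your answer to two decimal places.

63.65 dB SPL

Add the sources as powers (linear), then convert back to dB:
L_total = 10·log₁₀(10^(52.6/10) + 10^(62.7/10) + 10^(54.4/10)) = 10·log₁₀(2319000) = 63.65 dB SPL.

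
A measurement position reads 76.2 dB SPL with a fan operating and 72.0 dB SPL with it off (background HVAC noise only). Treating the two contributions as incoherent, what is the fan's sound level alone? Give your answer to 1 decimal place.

Subtract intensities: L_src = 10·log₁₀(10^(L_total/10) − 10^(L_bg/10)).
L_src = 10·log₁₀(10^(76.2/10) − 10^(72.0/10)) = 10·log₁₀(25840000) = 74.1 dB SPL.

74.1 dB SPL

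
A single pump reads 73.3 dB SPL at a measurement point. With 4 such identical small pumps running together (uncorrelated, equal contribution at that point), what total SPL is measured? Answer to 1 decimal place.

4 equal incoherent sources raise the level by 10·log₁₀(4) = 6.02 dB.
L_total = 73.3 + 6.02 = 79.3 dB SPL.

79.3 dB SPL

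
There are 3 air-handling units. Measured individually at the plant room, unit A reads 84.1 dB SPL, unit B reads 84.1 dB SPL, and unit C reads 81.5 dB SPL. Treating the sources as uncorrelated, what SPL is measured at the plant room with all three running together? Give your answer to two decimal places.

Incoherent sources sum as intensities:
L_total = 10·log₁₀(10^(84.1/10) + 10^(84.1/10) + 10^(81.5/10)) = 10·log₁₀(655300000) = 88.16 dB SPL.

88.16 dB SPL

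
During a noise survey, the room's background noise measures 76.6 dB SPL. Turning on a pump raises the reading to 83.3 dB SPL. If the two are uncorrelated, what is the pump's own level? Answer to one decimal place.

Background correction is a power subtraction:
L_src = 10·log₁₀(10^(83.3/10) − 10^(76.6/10)) = 10·log₁₀(168100000) = 82.3 dB SPL.

82.3 dB SPL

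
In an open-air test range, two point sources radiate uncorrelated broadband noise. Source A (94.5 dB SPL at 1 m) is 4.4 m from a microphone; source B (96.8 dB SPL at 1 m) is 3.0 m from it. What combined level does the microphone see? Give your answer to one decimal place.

At the listener: L_A = 94.5 − 20·log₁₀(4.4) = 81.63 dB; L_B = 96.8 − 20·log₁₀(3.0) = 87.26 dB.
Combined: 10·log₁₀(10^(81.63/10)+10^(87.26/10)) = 88.3 dB SPL.

88.3 dB SPL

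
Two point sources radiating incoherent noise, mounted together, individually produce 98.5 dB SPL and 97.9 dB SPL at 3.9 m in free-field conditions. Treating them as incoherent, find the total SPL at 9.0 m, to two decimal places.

Combined at 3.9 m: 10·log₁₀(10^(98.5/10)+10^(97.9/10)) = 101.221 dB SPL.
Then apply −20·log₁₀(9.0/3.9) = -7.264 dB → 93.96 dB SPL.

93.96 dB SPL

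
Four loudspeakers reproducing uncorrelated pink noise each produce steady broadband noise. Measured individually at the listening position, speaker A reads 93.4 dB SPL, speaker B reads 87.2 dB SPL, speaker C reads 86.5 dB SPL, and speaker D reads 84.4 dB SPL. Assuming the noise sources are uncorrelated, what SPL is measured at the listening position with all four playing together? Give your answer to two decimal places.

95.36 dB SPL

Incoherent sources sum as intensities:
L_total = 10·log₁₀(10^(93.4/10) + 10^(87.2/10) + 10^(86.5/10) + 10^(84.4/10)) = 10·log₁₀(3435000000) = 95.36 dB SPL.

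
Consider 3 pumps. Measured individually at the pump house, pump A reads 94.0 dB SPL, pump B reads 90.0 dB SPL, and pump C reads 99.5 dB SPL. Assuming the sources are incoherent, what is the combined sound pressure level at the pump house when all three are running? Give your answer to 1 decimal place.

100.9 dB SPL

Incoherent sources sum as intensities:
L_total = 10·log₁₀(10^(94.0/10) + 10^(90.0/10) + 10^(99.5/10)) = 10·log₁₀(12424000000) = 100.9 dB SPL.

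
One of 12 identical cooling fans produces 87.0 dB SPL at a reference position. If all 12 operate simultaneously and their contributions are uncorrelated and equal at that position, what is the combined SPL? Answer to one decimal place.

97.8 dB SPL

12 equal incoherent sources raise the level by 10·log₁₀(12) = 10.79 dB.
L_total = 87.0 + 10.79 = 97.8 dB SPL.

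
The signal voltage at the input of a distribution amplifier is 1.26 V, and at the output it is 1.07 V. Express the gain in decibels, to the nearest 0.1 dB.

For a voltage ratio, dB = 20·log₁₀(V₂/V₁).
20·log₁₀(1.07/1.26) = 20·log₁₀(0.8492) = -1.4 dB.

-1.4 dB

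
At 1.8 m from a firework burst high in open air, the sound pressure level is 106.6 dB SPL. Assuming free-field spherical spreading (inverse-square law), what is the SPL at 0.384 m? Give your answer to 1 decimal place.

Free-field point source: level drops by 20·log₁₀ of the distance ratio.
ΔL = −20·log₁₀(0.384/1.8) = 13.42 dB, so L₂ = 106.6 + (13.42) = 120.0 dB SPL.

120.0 dB SPL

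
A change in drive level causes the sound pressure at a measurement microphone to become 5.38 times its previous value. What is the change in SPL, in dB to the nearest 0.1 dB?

Sound pressure is an amplitude quantity: ΔL = 20·log₁₀(p₂/p₁).
20·log₁₀(5.38) = 14.6 dB.

14.6 dB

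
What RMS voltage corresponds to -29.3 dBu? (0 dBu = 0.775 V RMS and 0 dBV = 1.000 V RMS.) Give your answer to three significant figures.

V = 0.775 V × 10^(-29.3/20).
= 0.775 × 0.03428 = 0.0266 V.

0.0266 V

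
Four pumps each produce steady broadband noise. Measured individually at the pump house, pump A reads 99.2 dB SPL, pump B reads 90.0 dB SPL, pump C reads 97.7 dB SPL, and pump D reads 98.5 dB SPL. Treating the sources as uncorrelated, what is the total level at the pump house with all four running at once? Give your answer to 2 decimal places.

103.48 dB SPL

Uncorrelated sources add in intensity (power), not in dB.
L_total = 10·log₁₀(10^(99.2/10) + 10^(90.0/10) + 10^(97.7/10) + 10^(98.5/10)) = 10·log₁₀(22286000000) = 103.48 dB SPL.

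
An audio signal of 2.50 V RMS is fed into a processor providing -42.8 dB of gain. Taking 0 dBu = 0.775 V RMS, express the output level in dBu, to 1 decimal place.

Input level: 20·log₁₀(2.50/0.775) = 10.17 dBu.
Output: 10.17 − 42.8 = -32.6 dBu.

-32.6 dBu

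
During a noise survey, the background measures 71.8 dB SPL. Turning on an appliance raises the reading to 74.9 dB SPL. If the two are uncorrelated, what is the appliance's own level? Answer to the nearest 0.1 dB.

Subtract intensities: L_src = 10·log₁₀(10^(L_total/10) − 10^(L_bg/10)).
L_src = 10·log₁₀(10^(74.9/10) − 10^(71.8/10)) = 10·log₁₀(15770000) = 72.0 dB SPL.

72.0 dB SPL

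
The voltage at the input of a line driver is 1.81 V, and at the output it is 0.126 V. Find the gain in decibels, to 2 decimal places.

For a voltage ratio, dB = 20·log₁₀(V₂/V₁).
20·log₁₀(0.126/1.81) = 20·log₁₀(0.06961) = -23.15 dB.

-23.15 dB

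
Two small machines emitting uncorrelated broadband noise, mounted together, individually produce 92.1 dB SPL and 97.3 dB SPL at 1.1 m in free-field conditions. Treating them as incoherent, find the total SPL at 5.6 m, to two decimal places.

84.31 dB SPL

Combined at 1.1 m: 10·log₁₀(10^(92.1/10)+10^(97.3/10)) = 98.446 dB SPL.
Then apply −20·log₁₀(5.6/1.1) = -14.136 dB → 84.31 dB SPL.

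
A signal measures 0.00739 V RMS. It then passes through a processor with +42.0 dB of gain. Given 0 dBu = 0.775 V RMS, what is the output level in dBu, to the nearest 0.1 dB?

Input level: 20·log₁₀(0.00739/0.775) = -40.41 dBu.
Output: -40.41 + 42.0 = +1.6 dBu.

+1.6 dBu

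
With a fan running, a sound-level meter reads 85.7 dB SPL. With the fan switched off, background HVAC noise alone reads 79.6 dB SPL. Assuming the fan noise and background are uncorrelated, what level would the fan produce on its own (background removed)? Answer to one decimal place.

Remove the background by subtracting linear intensities:
L_src = 10·log₁₀(10^(85.7/10) − 10^(79.6/10)) = 10·log₁₀(280300000) = 84.5 dB SPL.

84.5 dB SPL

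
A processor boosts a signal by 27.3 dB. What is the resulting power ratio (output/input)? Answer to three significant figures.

537

Power ratio = 10^(dB/10).
10^(27.3/10) = 10^(2.730) = 537.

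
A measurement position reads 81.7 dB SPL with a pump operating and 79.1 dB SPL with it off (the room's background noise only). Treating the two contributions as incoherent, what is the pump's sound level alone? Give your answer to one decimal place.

78.2 dB SPL

Remove the background by subtracting linear intensities:
L_src = 10·log₁₀(10^(81.7/10) − 10^(79.1/10)) = 10·log₁₀(66630000) = 78.2 dB SPL.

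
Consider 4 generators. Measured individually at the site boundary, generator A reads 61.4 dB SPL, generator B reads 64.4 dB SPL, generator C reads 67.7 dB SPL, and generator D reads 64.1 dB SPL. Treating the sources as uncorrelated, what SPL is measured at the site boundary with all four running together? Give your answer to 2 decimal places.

71.00 dB SPL

Incoherent sources sum as intensities:
L_total = 10·log₁₀(10^(61.4/10) + 10^(64.4/10) + 10^(67.7/10) + 10^(64.1/10)) = 10·log₁₀(12590000) = 71.00 dB SPL.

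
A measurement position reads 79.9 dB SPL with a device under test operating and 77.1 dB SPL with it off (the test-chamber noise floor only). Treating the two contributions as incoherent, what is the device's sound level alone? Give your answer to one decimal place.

76.7 dB SPL

Remove the background by subtracting linear intensities:
L_src = 10·log₁₀(10^(79.9/10) − 10^(77.1/10)) = 10·log₁₀(46440000) = 76.7 dB SPL.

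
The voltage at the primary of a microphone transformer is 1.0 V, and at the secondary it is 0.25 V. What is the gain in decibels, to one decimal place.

-12.0 dB

Voltage ratio → dB uses the 20·log₁₀ form:
20·log₁₀(0.25/1.0) = 20·log₁₀(0.2500) = -12.0 dB.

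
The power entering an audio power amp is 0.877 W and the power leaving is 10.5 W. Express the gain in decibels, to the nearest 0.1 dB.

For a power ratio, dB = 10·log₁₀(P₂/P₁).
10·log₁₀(10.5/0.877) = 10·log₁₀(11.97) = 10.8 dB.

10.8 dB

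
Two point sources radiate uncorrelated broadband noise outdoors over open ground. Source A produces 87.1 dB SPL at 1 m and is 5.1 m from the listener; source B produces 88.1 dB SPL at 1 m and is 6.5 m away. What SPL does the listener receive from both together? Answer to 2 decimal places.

At the listener: L_A = 87.1 − 20·log₁₀(5.1) = 72.949 dB; L_B = 88.1 − 20·log₁₀(6.5) = 71.842 dB.
Combined: 10·log₁₀(10^(72.949/10)+10^(71.842/10)) = 75.44 dB SPL.

75.44 dB SPL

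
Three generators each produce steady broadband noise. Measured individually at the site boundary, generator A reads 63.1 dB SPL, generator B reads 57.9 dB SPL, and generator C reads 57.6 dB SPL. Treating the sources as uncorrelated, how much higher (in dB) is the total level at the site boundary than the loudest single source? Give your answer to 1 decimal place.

2.0 dB

Uncorrelated sources add in intensity (power), not in dB.
L_total = 10·log₁₀(10^(63.1/10) + 10^(57.9/10) + 10^(57.6/10)) = 65.10 dB SPL.
Excess over the loudest (63.1 dB): 65.10 − 63.1 = 2.0 dB.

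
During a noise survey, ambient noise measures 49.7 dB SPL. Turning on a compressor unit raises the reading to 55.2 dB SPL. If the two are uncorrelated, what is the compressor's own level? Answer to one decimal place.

53.8 dB SPL

Subtract intensities: L_src = 10·log₁₀(10^(L_total/10) − 10^(L_bg/10)).
L_src = 10·log₁₀(10^(55.2/10) − 10^(49.7/10)) = 10·log₁₀(237800) = 53.8 dB SPL.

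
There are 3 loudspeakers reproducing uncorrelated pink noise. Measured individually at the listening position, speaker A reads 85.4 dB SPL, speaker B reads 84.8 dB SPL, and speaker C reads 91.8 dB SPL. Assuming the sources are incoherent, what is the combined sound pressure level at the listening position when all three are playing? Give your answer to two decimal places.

93.35 dB SPL

Incoherent sources sum as intensities:
L_total = 10·log₁₀(10^(85.4/10) + 10^(84.8/10) + 10^(91.8/10)) = 10·log₁₀(2162000000) = 93.35 dB SPL.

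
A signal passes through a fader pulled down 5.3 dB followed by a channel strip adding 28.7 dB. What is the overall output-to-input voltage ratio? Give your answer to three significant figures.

Net gain = (−5.3) + 28.7 = 23.4 dB.
Voltage ratio = 10^(23.4/20) = 14.8.

14.8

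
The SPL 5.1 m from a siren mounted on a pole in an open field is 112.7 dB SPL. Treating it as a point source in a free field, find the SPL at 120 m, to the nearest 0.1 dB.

85.3 dB SPL

Free-field point source: level drops by 20·log₁₀ of the distance ratio.
ΔL = −20·log₁₀(120/5.1) = -27.43 dB, so L₂ = 112.7 + (-27.43) = 85.3 dB SPL.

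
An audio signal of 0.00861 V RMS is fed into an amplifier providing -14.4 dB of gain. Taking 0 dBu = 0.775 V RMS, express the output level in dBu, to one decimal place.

-53.5 dBu

Input level: 20·log₁₀(0.00861/0.775) = -39.09 dBu.
Output: -39.09 − 14.4 = -53.5 dBu.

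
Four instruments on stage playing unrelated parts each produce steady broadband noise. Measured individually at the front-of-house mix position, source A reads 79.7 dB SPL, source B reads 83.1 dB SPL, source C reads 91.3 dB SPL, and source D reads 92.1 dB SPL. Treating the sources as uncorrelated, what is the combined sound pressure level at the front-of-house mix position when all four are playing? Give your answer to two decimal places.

95.14 dB SPL

Uncorrelated sources add in intensity (power), not in dB.
L_total = 10·log₁₀(10^(79.7/10) + 10^(83.1/10) + 10^(91.3/10) + 10^(92.1/10)) = 10·log₁₀(3268000000) = 95.14 dB SPL.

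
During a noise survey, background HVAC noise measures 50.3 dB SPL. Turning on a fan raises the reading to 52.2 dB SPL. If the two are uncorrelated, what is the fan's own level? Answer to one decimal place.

47.7 dB SPL

Remove the background by subtracting linear intensities:
L_src = 10·log₁₀(10^(52.2/10) − 10^(50.3/10)) = 10·log₁₀(58810) = 47.7 dB SPL.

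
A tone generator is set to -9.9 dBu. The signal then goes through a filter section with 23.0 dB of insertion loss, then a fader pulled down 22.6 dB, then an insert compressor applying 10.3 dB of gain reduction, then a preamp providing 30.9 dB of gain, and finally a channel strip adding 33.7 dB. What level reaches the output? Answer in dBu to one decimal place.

-1.2 dBu

In dB, series stages simply add:
-9.9 − 23.0 − 22.6 − 10.3 + 30.9 + 33.7 = -1.2 dBu.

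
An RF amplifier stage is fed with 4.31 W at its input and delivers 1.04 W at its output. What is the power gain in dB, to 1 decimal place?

-6.2 dB

Power is a power quantity, so gain = 10·log₁₀(P_out/P_in).
10·log₁₀(1.04/4.31) = 10·log₁₀(0.2413) = -6.2 dB.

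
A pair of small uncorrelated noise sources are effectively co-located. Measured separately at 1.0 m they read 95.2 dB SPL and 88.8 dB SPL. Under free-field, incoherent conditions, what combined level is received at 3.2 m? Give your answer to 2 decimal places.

Combined at 1.0 m: 10·log₁₀(10^(95.2/10)+10^(88.8/10)) = 96.096 dB SPL.
Then apply −20·log₁₀(3.2/1.0) = -10.103 dB → 85.99 dB SPL.

85.99 dB SPL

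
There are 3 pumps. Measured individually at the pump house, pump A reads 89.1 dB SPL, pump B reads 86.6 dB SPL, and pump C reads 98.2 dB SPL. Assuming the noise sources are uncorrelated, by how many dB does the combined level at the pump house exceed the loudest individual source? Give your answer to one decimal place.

Incoherent sources sum as intensities:
L_total = 10·log₁₀(10^(89.1/10) + 10^(86.6/10) + 10^(98.2/10)) = 98.96 dB SPL.
Excess over the loudest (98.2 dB): 98.96 − 98.2 = 0.8 dB.

0.8 dB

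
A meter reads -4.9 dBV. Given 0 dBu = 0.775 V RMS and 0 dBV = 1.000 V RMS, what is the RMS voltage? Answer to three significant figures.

0.569 V

V = 1.000 V × 10^(-4.9/20).
= 1.000 × 0.5689 = 0.569 V.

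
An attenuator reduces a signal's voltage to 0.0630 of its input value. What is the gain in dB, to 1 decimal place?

Voltage is an amplitude quantity, so gain = 20·log₁₀(V_out/V_in).
20·log₁₀(0.0630) = -24.0 dB.

-24.0 dB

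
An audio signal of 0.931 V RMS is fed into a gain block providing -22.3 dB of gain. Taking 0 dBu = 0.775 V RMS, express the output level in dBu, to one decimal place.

-20.7 dBu

Input level: 20·log₁₀(0.931/0.775) = 1.59 dBu.
Output: 1.59 − 22.3 = -20.7 dBu.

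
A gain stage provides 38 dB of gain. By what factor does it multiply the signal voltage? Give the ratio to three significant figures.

79.4

Voltage ratio = 10^(dB/20).
10^(38/20) = 10^(1.900) = 79.4.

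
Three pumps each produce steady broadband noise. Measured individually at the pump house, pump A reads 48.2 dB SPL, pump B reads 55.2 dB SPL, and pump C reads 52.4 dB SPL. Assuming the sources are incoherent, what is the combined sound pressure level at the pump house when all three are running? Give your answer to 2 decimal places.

Add the sources as powers (linear), then convert back to dB:
L_total = 10·log₁₀(10^(48.2/10) + 10^(55.2/10) + 10^(52.4/10)) = 10·log₁₀(571000) = 57.57 dB SPL.

57.57 dB SPL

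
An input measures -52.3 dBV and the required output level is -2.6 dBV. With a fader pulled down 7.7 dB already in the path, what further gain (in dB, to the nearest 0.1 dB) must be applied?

57.4 dB

The required make-up gain is the shortfall in the dB sum.
G = -2.6 − (-52.3) + 7.7 = 57.4 dB.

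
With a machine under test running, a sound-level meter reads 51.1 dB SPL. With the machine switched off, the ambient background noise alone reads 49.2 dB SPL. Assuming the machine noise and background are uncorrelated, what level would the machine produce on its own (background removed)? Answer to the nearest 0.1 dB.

46.6 dB SPL

Remove the background by subtracting linear intensities:
L_src = 10·log₁₀(10^(51.1/10) − 10^(49.2/10)) = 10·log₁₀(45650) = 46.6 dB SPL.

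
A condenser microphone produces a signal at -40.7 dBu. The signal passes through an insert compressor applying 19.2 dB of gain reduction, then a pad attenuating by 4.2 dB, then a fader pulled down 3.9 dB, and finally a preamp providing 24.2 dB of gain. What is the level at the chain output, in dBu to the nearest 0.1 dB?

In dB, series stages simply add:
-40.7 − 19.2 − 4.2 − 3.9 + 24.2 = -43.8 dBu.

-43.8 dBu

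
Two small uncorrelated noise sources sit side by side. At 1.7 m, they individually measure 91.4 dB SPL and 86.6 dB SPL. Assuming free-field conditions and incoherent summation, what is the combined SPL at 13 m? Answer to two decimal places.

74.97 dB SPL

Combined at 1.7 m: 10·log₁₀(10^(91.4/10)+10^(86.6/10)) = 92.642 dB SPL.
Then apply −20·log₁₀(13/1.7) = -17.670 dB → 74.97 dB SPL.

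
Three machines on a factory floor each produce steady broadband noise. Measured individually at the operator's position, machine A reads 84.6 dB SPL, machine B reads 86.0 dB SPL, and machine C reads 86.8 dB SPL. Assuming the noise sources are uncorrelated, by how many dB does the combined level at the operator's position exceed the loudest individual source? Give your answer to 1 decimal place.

3.9 dB

Incoherent sources sum as intensities:
L_total = 10·log₁₀(10^(84.6/10) + 10^(86.0/10) + 10^(86.8/10)) = 90.66 dB SPL.
Excess over the loudest (86.8 dB): 90.66 − 86.8 = 3.9 dB.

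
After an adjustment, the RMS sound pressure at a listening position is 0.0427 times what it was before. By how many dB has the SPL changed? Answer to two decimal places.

-27.39 dB

SPL change from a pressure ratio uses the 20·log₁₀ form:
20·log₁₀(0.0427) = -27.39 dB.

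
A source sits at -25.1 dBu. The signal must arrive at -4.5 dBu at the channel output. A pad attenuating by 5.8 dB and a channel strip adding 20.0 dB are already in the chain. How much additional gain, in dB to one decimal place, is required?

The required make-up gain is the shortfall in the dB sum.
G = -4.5 − (-25.1) + 5.8 − 20.0 = 6.4 dB.

6.4 dB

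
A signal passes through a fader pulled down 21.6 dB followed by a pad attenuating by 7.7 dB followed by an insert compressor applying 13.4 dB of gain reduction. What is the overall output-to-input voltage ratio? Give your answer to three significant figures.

0.00733

Net gain = (−21.6) + (−7.7) + (−13.4) = -42.7 dB.
Voltage ratio = 10^(-42.7/20) = 0.00733.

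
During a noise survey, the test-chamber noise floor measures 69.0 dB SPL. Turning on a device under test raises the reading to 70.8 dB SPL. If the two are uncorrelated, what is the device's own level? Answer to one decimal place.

Remove the background by subtracting linear intensities:
L_src = 10·log₁₀(10^(70.8/10) − 10^(69.0/10)) = 10·log₁₀(4079000) = 66.1 dB SPL.

66.1 dB SPL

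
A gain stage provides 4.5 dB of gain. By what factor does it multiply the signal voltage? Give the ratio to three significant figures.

Voltage ratio = 10^(dB/20).
10^(4.5/20) = 10^(0.2250) = 1.68.

1.68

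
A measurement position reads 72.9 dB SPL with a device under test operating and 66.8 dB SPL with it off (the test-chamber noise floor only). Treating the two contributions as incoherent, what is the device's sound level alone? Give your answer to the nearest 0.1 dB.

71.7 dB SPL

Subtract intensities: L_src = 10·log₁₀(10^(L_total/10) − 10^(L_bg/10)).
L_src = 10·log₁₀(10^(72.9/10) − 10^(66.8/10)) = 10·log₁₀(14710000) = 71.7 dB SPL.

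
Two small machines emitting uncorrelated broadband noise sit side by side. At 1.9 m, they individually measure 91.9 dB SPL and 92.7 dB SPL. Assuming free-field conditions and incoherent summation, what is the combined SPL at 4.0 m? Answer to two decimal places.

Combined at 1.9 m: 10·log₁₀(10^(91.9/10)+10^(92.7/10)) = 95.329 dB SPL.
Then apply −20·log₁₀(4.0/1.9) = -6.466 dB → 88.86 dB SPL.

88.86 dB SPL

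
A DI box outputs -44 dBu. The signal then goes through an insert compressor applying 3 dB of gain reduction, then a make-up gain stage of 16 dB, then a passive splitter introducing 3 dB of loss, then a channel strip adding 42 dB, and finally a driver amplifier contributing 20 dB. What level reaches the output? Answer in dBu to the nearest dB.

+28 dBu

Gain stages sum in dB:
-44 − 3 + 16 − 3 + 42 + 20 = +28 dBu.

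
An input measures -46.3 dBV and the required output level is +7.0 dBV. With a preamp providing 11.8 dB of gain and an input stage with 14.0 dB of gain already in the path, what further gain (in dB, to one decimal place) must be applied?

27.5 dB

The required make-up gain is the shortfall in the dB sum.
G = +7.0 − (-46.3) − 11.8 − 14.0 = 27.5 dB.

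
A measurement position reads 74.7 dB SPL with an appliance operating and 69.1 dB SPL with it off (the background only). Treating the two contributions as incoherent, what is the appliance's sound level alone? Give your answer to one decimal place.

73.3 dB SPL

Remove the background by subtracting linear intensities:
L_src = 10·log₁₀(10^(74.7/10) − 10^(69.1/10)) = 10·log₁₀(21380000) = 73.3 dB SPL.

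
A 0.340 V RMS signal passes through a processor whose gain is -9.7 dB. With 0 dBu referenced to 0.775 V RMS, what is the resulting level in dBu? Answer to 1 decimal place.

Input level: 20·log₁₀(0.340/0.775) = -7.16 dBu.
Output: -7.16 − 9.7 = -16.9 dBu.

-16.9 dBu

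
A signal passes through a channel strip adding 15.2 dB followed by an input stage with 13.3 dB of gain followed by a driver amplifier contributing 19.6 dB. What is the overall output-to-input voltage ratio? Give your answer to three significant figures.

Net gain = 15.2 + 13.3 + 19.6 = 48.1 dB.
Voltage ratio = 10^(48.1/20) = 254.

254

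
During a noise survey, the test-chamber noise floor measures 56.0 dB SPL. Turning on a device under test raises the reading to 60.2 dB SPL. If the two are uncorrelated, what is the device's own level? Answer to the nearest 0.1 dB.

58.1 dB SPL

Background correction is a power subtraction:
L_src = 10·log₁₀(10^(60.2/10) − 10^(56.0/10)) = 10·log₁₀(649000) = 58.1 dB SPL.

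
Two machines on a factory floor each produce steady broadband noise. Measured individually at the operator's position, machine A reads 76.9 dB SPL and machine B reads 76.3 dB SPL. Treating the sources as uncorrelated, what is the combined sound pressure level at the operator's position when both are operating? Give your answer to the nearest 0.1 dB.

79.6 dB SPL

Incoherent sources sum as intensities:
L_total = 10·log₁₀(10^(76.9/10) + 10^(76.3/10)) = 10·log₁₀(91640000) = 79.6 dB SPL.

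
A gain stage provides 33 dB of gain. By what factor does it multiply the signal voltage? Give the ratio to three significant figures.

44.7

Voltage ratio = 10^(dB/20).
10^(33/20) = 10^(1.650) = 44.7.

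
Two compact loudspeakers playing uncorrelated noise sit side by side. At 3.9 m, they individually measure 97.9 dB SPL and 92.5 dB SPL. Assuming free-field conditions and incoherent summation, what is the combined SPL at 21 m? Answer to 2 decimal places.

Combined at 3.9 m: 10·log₁₀(10^(97.9/10)+10^(92.5/10)) = 99.001 dB SPL.
Then apply −20·log₁₀(21/3.9) = -14.623 dB → 84.38 dB SPL.

84.38 dB SPL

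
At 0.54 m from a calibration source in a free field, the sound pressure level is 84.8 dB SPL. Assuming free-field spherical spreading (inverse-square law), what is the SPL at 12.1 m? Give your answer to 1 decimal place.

57.8 dB SPL

For a point source in a free field, ΔL = −20·log₁₀(d₂/d₁).
ΔL = −20·log₁₀(12.1/0.54) = -27.01 dB, so L₂ = 84.8 + (-27.01) = 57.8 dB SPL.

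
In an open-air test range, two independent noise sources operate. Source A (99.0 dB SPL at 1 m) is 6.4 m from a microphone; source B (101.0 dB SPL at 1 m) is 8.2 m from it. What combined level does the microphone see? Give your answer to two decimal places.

85.81 dB SPL

At the listener: L_A = 99.0 − 20·log₁₀(6.4) = 82.876 dB; L_B = 101.0 − 20·log₁₀(8.2) = 82.724 dB.
Combined: 10·log₁₀(10^(82.876/10)+10^(82.724/10)) = 85.81 dB SPL.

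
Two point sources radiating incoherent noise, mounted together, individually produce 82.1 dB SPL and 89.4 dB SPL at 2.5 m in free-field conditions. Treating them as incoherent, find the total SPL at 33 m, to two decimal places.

Combined at 2.5 m: 10·log₁₀(10^(82.1/10)+10^(89.4/10)) = 90.142 dB SPL.
Then apply −20·log₁₀(33/2.5) = -22.411 dB → 67.73 dB SPL.

67.73 dB SPL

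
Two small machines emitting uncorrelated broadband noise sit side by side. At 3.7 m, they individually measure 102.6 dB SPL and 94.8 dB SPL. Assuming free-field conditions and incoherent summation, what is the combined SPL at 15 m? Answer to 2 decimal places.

Combined at 3.7 m: 10·log₁₀(10^(102.6/10)+10^(94.8/10)) = 103.267 dB SPL.
Then apply −20·log₁₀(15/3.7) = -12.158 dB → 91.11 dB SPL.

91.11 dB SPL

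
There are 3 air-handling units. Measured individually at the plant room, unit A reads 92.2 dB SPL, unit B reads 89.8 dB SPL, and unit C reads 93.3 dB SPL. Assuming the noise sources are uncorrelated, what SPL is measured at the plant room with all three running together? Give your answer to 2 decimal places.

96.77 dB SPL

Uncorrelated sources add in intensity (power), not in dB.
L_total = 10·log₁₀(10^(92.2/10) + 10^(89.8/10) + 10^(93.3/10)) = 10·log₁₀(4753000000) = 96.77 dB SPL.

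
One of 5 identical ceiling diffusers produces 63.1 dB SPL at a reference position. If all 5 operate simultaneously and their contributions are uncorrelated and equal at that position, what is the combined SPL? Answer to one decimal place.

70.1 dB SPL

5 equal incoherent sources raise the level by 10·log₁₀(5) = 6.99 dB.
L_total = 63.1 + 6.99 = 70.1 dB SPL.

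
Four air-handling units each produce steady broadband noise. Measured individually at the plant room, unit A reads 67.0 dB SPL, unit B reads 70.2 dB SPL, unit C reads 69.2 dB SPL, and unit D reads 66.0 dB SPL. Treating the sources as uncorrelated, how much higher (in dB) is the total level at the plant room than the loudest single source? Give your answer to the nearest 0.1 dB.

Incoherent sources sum as intensities:
L_total = 10·log₁₀(10^(67.0/10) + 10^(70.2/10) + 10^(69.2/10) + 10^(66.0/10)) = 74.44 dB SPL.
Excess over the loudest (70.2 dB): 74.44 − 70.2 = 4.2 dB.

4.2 dB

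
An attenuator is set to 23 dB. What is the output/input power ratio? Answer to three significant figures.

0.00501

Power ratio = 10^(dB/10).
10^(-23/10) = 10^(-2.300) = 0.00501.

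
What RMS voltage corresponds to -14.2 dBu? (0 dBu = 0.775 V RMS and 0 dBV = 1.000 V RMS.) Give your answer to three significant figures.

V = 0.775 V × 10^(-14.2/20).
= 0.775 × 0.1950 = 0.151 V.

0.151 V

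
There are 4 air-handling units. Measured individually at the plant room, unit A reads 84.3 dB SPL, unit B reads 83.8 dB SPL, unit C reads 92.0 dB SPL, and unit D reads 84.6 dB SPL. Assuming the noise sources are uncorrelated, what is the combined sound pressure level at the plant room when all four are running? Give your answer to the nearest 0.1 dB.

93.8 dB SPL

Add the sources as powers (linear), then convert back to dB:
L_total = 10·log₁₀(10^(84.3/10) + 10^(83.8/10) + 10^(92.0/10) + 10^(84.6/10)) = 10·log₁₀(2382000000) = 93.8 dB SPL.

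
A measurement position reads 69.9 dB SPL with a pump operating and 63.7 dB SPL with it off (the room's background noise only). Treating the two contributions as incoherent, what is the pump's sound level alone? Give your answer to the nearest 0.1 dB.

68.7 dB SPL

Subtract intensities: L_src = 10·log₁₀(10^(L_total/10) − 10^(L_bg/10)).
L_src = 10·log₁₀(10^(69.9/10) − 10^(63.7/10)) = 10·log₁₀(7428000) = 68.7 dB SPL.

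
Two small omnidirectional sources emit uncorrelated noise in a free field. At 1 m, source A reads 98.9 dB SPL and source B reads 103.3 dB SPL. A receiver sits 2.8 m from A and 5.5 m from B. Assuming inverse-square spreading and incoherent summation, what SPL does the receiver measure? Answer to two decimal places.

92.30 dB SPL

At the listener: L_A = 98.9 − 20·log₁₀(2.8) = 89.957 dB; L_B = 103.3 − 20·log₁₀(5.5) = 88.493 dB.
Combined: 10·log₁₀(10^(89.957/10)+10^(88.493/10)) = 92.30 dB SPL.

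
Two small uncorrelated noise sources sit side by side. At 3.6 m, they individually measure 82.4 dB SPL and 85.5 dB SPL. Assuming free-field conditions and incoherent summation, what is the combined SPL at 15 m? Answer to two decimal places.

Combined at 3.6 m: 10·log₁₀(10^(82.4/10)+10^(85.5/10)) = 87.231 dB SPL.
Then apply −20·log₁₀(15/3.6) = -12.396 dB → 74.84 dB SPL.

74.84 dB SPL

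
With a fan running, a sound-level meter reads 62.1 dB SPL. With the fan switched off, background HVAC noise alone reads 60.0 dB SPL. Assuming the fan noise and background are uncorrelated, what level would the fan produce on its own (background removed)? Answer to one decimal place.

Background correction is a power subtraction:
L_src = 10·log₁₀(10^(62.1/10) − 10^(60.0/10)) = 10·log₁₀(621800) = 57.9 dB SPL.

57.9 dB SPL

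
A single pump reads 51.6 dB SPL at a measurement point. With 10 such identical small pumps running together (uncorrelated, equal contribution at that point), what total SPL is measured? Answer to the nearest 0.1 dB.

10 equal incoherent sources raise the level by 10·log₁₀(10) = 10.00 dB.
L_total = 51.6 + 10.00 = 61.6 dB SPL.

61.6 dB SPL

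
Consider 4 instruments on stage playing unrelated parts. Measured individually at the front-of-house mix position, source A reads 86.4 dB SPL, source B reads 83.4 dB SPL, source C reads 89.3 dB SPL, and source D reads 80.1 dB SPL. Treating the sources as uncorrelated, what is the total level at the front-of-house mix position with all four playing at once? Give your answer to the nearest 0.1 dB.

92.1 dB SPL

Uncorrelated sources add in intensity (power), not in dB.
L_total = 10·log₁₀(10^(86.4/10) + 10^(83.4/10) + 10^(89.3/10) + 10^(80.1/10)) = 10·log₁₀(1609000000) = 92.1 dB SPL.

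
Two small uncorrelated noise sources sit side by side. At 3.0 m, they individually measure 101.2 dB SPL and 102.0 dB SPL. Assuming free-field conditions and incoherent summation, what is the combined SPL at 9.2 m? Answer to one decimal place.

94.9 dB SPL

Combined at 3.0 m: 10·log₁₀(10^(101.2/10)+10^(102.0/10)) = 104.63 dB SPL.
Then apply −20·log₁₀(9.2/3.0) = -9.73 dB → 94.9 dB SPL.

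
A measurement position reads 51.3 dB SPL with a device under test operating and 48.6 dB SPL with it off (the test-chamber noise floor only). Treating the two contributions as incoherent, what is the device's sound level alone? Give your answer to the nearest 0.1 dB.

48.0 dB SPL

Remove the background by subtracting linear intensities:
L_src = 10·log₁₀(10^(51.3/10) − 10^(48.6/10)) = 10·log₁₀(62450) = 48.0 dB SPL.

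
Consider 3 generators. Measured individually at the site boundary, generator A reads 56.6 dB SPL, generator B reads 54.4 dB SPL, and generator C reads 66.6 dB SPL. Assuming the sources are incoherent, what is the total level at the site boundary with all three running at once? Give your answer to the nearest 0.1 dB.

67.2 dB SPL

Uncorrelated sources add in intensity (power), not in dB.
L_total = 10·log₁₀(10^(56.6/10) + 10^(54.4/10) + 10^(66.6/10)) = 10·log₁₀(5303000) = 67.2 dB SPL.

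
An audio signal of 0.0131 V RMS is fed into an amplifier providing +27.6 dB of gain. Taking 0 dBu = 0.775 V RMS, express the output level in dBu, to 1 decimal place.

Input level: 20·log₁₀(0.0131/0.775) = -35.44 dBu.
Output: -35.44 + 27.6 = -7.8 dBu.

-7.8 dBu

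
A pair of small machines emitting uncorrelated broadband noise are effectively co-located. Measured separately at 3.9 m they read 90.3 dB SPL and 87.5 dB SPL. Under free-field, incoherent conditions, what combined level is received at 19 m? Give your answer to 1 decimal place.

Combined at 3.9 m: 10·log₁₀(10^(90.3/10)+10^(87.5/10)) = 92.13 dB SPL.
Then apply −20·log₁₀(19/3.9) = -13.75 dB → 78.4 dB SPL.

78.4 dB SPL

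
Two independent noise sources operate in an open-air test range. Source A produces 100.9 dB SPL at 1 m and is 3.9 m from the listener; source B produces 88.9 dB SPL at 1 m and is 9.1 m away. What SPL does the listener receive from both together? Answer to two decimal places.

89.13 dB SPL

At the listener: L_A = 100.9 − 20·log₁₀(3.9) = 89.079 dB; L_B = 88.9 − 20·log₁₀(9.1) = 69.719 dB.
Combined: 10·log₁₀(10^(89.079/10)+10^(69.719/10)) = 89.13 dB SPL.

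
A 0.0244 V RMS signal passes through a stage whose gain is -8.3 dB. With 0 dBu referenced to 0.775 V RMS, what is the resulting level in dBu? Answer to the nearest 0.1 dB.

Input level: 20·log₁₀(0.0244/0.775) = -30.04 dBu.
Output: -30.04 − 8.3 = -38.3 dBu.

-38.3 dBu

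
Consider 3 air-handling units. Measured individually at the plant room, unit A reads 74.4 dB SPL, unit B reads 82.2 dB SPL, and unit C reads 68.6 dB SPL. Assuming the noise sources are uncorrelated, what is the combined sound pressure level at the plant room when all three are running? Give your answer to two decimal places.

83.03 dB SPL

Incoherent sources sum as intensities:
L_total = 10·log₁₀(10^(74.4/10) + 10^(82.2/10) + 10^(68.6/10)) = 10·log₁₀(200700000) = 83.03 dB SPL.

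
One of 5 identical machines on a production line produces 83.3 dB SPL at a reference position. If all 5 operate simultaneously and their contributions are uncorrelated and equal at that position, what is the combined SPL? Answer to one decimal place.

5 equal incoherent sources raise the level by 10·log₁₀(5) = 6.99 dB.
L_total = 83.3 + 6.99 = 90.3 dB SPL.

90.3 dB SPL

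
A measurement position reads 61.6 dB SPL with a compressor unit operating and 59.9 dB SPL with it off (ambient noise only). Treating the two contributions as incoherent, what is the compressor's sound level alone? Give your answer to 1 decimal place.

Subtract intensities: L_src = 10·log₁₀(10^(L_total/10) − 10^(L_bg/10)).
L_src = 10·log₁₀(10^(61.6/10) − 10^(59.9/10)) = 10·log₁₀(468200) = 56.7 dB SPL.

56.7 dB SPL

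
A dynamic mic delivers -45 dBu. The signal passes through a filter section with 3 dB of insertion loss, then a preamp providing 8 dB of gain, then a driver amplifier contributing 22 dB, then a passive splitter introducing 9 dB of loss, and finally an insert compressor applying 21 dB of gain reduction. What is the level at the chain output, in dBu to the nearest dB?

-48 dBu

In dB, series stages simply add:
-45 − 3 + 8 + 22 − 9 − 21 = -48 dBu.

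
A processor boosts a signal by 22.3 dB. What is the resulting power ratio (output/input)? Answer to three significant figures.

170

Power ratio = 10^(dB/10).
10^(22.3/10) = 10^(2.230) = 170.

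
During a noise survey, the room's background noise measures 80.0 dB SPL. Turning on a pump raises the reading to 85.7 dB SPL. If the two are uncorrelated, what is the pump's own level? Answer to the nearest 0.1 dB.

84.3 dB SPL

Background correction is a power subtraction:
L_src = 10·log₁₀(10^(85.7/10) − 10^(80.0/10)) = 10·log₁₀(271500000) = 84.3 dB SPL.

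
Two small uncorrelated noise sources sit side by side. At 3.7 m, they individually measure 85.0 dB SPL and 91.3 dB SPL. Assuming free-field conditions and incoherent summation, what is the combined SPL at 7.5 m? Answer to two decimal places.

Combined at 3.7 m: 10·log₁₀(10^(85.0/10)+10^(91.3/10)) = 92.215 dB SPL.
Then apply −20·log₁₀(7.5/3.7) = -6.137 dB → 86.08 dB SPL.

86.08 dB SPL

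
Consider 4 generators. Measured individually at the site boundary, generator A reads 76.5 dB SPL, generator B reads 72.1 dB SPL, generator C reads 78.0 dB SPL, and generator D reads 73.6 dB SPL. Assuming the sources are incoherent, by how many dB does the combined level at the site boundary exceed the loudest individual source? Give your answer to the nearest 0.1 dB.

3.7 dB

Add the sources as powers (linear), then convert back to dB:
L_total = 10·log₁₀(10^(76.5/10) + 10^(72.1/10) + 10^(78.0/10) + 10^(73.6/10)) = 81.67 dB SPL.
Excess over the loudest (78.0 dB): 81.67 − 78.0 = 3.7 dB.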